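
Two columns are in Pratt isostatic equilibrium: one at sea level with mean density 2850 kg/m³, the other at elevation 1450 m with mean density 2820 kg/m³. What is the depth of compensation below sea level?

136000 m

ρ_ref D = ρ (D + h) → D (ρ_ref − ρ) = ρ h.
D = ρ h/(ρ_ref − ρ) = 2820 × 1450 m/(2850 − 2820) = 136000 m.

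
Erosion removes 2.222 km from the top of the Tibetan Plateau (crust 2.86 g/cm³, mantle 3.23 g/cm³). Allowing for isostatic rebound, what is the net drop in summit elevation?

0.255 km

Rebound u = e ρ_c/ρ_m = 2.222 km × 2.86/3.23 = 1.967 km.
Net surface drop = e − u = 2.222 km − 1.967 km = e (ρ_m − ρ_c)/ρ_m = 0.255 km.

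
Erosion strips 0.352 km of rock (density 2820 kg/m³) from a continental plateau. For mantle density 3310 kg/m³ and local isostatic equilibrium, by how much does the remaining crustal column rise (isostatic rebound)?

Unloading: uplift u = e ρ_c/ρ_m = 0.352 km × 2820/3310 = 0.3 km.

0.3 km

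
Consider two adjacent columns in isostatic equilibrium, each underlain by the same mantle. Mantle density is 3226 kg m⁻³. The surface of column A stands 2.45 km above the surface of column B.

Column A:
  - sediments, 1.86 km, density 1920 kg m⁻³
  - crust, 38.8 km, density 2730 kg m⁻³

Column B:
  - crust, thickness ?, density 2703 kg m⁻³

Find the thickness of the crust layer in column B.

26.3 km

Take the compensation level at the base of the deeper column (depth z_c below the surface of column A) and equate Σ ρ_i t_i down to z_c; mantle fills any gap and the z_c terms cancel.
Column A: 1.86×1920 + 38.8×2730 + (z_c − 40.66)×3226
Column B: 2.45×0 + x×2703 + (z_c − 2.45 − 0 − x)×3226
The z_c×3226 term appears on both sides and cancels. Collect the known terms of each column as K = Σ(ρt)_known − 3226 × (depth of known layers): K_A = 109495.2 − 3226×40.66 = −21673.96; K_B = 0 − 3226×(2.45 + 0) = −7903.7.
Balance: K_A = K_B − x×(3226 − 2703), so x = (K_B − K_A)/(3226 − 2703) = 13770.3/523 = 26.3 km.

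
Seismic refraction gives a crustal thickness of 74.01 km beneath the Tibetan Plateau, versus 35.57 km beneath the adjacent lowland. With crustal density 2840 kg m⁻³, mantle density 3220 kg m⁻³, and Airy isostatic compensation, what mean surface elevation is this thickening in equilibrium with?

Excess crust Δ = 74.01 km − 35.57 km = 38.44 km, split between elevation h and root r with h + r = Δ.
Airy balance ρ_c h = (ρ_m − ρ_c) r gives r = h ρ_c/(ρ_m − ρ_c), so h (1 + ρ_c/(ρ_m − ρ_c)) = Δ, i.e. h = Δ (ρ_m − ρ_c)/ρ_m.
h = 38.44 km × 380/3220 = 4.54 km.

4.54 km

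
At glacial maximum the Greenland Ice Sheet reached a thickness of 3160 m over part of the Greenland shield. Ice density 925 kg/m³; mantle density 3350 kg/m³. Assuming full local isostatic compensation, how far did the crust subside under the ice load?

Equating mass per unit area of the two columns: the ice load ρ_ice t is balanced by mantle displaced below, ρ_m s.
s = t ρ_ice / ρ_m = 3160 m × 925/3350 = 873 m.

873 m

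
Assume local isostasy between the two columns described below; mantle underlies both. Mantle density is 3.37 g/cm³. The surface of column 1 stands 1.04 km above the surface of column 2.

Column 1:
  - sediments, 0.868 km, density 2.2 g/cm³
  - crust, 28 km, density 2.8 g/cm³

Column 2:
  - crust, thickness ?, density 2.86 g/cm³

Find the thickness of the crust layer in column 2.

26.4 km

Take the compensation level at the base of the deeper column (depth z_c below the surface of column 1) and equate Σ ρ_i t_i down to z_c; mantle fills any gap and the z_c terms cancel.
Column 1: 0.868×2.2 + 28×2.8 + (z_c − 28.868)×3.37
Column 2: 1.04×0 + x×2.86 + (z_c − 1.04 − 0 − x)×3.37
The z_c×3.37 term appears on both sides and cancels. Collect the known terms of each column as K = Σ(ρt)_known − 3.37 × (depth of known layers): K_1 = 80.3096 − 3.37×28.868 = −16.97556; K_2 = 0 − 3.37×(1.04 + 0) = −3.5048.
Balance: K_1 = K_2 − x×(3.37 − 2.86), so x = (K_2 − K_1)/(3.37 − 2.86) = 13.4708/0.51 = 26.4 km.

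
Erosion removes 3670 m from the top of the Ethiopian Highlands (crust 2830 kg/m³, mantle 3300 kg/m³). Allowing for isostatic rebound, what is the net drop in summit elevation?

Rebound u = e ρ_c/ρ_m = 3670 m × 2830/3300 = 3147 m.
Net surface drop = e − u = 3670 m − 3147 m = e (ρ_m − ρ_c)/ρ_m = 523 m.

523 m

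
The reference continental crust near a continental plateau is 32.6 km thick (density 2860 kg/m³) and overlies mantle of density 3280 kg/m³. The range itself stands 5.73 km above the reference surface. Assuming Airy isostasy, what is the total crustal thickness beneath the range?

77.3 km

Root depth r = h ρ_c / (ρ_m − ρ_c) = 5.73 km × 2860 / 420 = 39.02 km.
Total thickness = T + h + r = 32.6 km + 5.73 km + 39.02 km = 77.3 km.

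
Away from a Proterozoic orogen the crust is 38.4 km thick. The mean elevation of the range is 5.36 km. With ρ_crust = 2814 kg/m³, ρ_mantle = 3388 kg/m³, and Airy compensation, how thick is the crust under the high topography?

70 km

Root depth r = h ρ_c / (ρ_m − ρ_c) = 5.36 km × 2814 / 574 = 26.28 km.
Total thickness = T + h + r = 38.4 km + 5.36 km + 26.28 km = 70 km.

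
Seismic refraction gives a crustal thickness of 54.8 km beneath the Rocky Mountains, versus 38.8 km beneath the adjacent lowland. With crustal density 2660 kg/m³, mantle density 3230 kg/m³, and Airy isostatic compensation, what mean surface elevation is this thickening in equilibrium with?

2.82 km

Excess crust Δ = 54.8 km − 38.8 km = 16 km, split between elevation h and root r with h + r = Δ.
Airy balance ρ_c h = (ρ_m − ρ_c) r gives r = h ρ_c/(ρ_m − ρ_c), so h (1 + ρ_c/(ρ_m − ρ_c)) = Δ, i.e. h = Δ (ρ_m − ρ_c)/ρ_m.
h = 16 km × 570/3230 = 2.82 km.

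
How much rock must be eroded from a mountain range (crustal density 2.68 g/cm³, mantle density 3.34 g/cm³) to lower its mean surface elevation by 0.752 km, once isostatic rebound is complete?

3.81 km

Net drop Δ = e − u = e − e ρ_c/ρ_m = e (ρ_m − ρ_c)/ρ_m.
e = Δ ρ_m/(ρ_m − ρ_c) = 0.752 km × 3.34/0.66 = 3.81 km.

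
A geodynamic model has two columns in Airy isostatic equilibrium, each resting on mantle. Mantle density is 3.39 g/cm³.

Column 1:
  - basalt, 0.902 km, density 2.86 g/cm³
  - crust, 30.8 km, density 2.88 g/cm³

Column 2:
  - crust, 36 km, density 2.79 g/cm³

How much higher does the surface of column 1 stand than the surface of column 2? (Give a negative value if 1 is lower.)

For any compensation level in the mantle, the mantle terms cancel and isostasy reduces to e = (Σt_1 − Σt_2) − (Σ(ρt)_1 − Σ(ρt)_2) / ρ_m.
Σt_1 = 31.702 km; Σt_2 = 36 km; Σ(ρt)_1 = 91.28372; Σ(ρt)_2 = 100.44 (in km·g/cm³).
e = (31.702 − 36) − (91.28372 − 100.44) / 3.39 = −1.6 km.

−1.6 km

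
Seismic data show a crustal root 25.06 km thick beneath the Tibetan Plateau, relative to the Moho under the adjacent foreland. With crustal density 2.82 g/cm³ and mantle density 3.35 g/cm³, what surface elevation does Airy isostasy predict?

4.71 km

By Archimedes' principle applied to the lithosphere: ρ_c h = (ρ_m − ρ_c) r.
h = r (ρ_m − ρ_c) / ρ_c = 25.06 km × (3.35 − 2.82) / 2.82 = 4.71 km.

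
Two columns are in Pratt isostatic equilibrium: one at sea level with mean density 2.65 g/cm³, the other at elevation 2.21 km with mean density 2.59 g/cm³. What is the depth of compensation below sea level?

ρ_ref D = ρ (D + h) → D (ρ_ref − ρ) = ρ h.
D = ρ h/(ρ_ref − ρ) = 2.59 × 2.21 km/(2.65 − 2.59) = 95.4 km.

95.4 km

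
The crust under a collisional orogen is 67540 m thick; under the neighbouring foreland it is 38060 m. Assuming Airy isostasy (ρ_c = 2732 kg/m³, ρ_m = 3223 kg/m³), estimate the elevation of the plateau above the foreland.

Excess crust Δ = 67540 m − 38060 m = 29480 m, split between elevation h and root r with h + r = Δ.
Airy balance ρ_c h = (ρ_m − ρ_c) r gives r = h ρ_c/(ρ_m − ρ_c), so h (1 + ρ_c/(ρ_m − ρ_c)) = Δ, i.e. h = Δ (ρ_m − ρ_c)/ρ_m.
h = 29480 m × 491/3223 = 4490 m.

4490 m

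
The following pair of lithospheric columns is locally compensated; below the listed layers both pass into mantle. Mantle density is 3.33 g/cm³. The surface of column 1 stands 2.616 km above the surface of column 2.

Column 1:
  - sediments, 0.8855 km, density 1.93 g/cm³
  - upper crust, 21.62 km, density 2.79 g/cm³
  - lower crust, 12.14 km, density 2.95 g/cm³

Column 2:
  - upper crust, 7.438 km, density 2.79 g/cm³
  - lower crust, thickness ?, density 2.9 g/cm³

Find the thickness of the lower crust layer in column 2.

Take the compensation level at the base of the deeper column (depth z_c below the surface of column 1) and equate Σ ρ_i t_i down to z_c; mantle fills any gap and the z_c terms cancel.
Column 1: 0.8855×1.93 + 21.62×2.79 + 12.14×2.95 + (z_c − 34.6455)×3.33
Column 2: 2.616×0 + 7.438×2.79 + x×2.9 + (z_c − 2.616 − 7.438 − x)×3.33
The z_c×3.33 term appears on both sides and cancels. Collect the known terms of each column as K = Σ(ρt)_known − 3.33 × (depth of known layers): K_1 = 97.841815 − 3.33×34.6455 = −17.5277; K_2 = 20.75202 − 3.33×(2.616 + 7.438) = −12.7278.
Balance: K_1 = K_2 − x×(3.33 − 2.9), so x = (K_2 − K_1)/(3.33 − 2.9) = 4.7999/0.43 = 11.2 km.

11.2 km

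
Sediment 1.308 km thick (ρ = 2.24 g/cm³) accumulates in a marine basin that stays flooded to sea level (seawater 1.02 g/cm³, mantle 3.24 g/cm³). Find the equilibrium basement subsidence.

0.719 km

Submarine loading: the sediment displaces seawater, and the subsidence is in turn flooded, so s (ρ_m − ρ_w) = t (ρ_sed − ρ_w).
s = 1.308 km × (2.24 − 1.02) / (3.24 − 1.02) = 0.719 km.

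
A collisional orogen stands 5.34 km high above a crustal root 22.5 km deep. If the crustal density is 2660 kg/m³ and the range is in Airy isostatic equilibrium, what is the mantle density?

3290 kg/m³

Airy balance: ρ_c h = (ρ_m − ρ_c) r → ρ_m = ρ_c (1 + h/r).
ρ_m = 2660 × (1 + 5.34 km/22.5 km) = 3290 kg/m³.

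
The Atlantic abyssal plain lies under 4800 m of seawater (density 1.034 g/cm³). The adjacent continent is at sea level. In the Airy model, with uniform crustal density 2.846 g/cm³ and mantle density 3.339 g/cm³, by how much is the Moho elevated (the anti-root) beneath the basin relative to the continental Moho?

In Airy isostatic equilibrium: replacing crust with seawater at the top is compensated by replacing crust with mantle at the base: d (ρ_c − ρ_w) = a (ρ_m − ρ_c).
a = d (ρ_c − ρ_w)/(ρ_m − ρ_c) = 4800 m × 1.812/0.493 = 17600 m.

17600 m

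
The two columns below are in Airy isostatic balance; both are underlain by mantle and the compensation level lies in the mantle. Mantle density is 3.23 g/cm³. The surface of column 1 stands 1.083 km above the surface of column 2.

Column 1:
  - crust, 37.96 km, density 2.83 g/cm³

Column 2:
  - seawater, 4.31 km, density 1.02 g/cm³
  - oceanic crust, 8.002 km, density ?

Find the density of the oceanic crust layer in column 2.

2.96 g/cm³

Take the compensation level at the base of the deeper column (depth z_c below the surface of column 1) and equate Σ ρ_i t_i down to z_c; mantle fills any gap and the z_c terms cancel.
Column 1: 37.96×2.83 + (z_c − 37.96)×3.23
Column 2: 1.083×0 + 4.31×1.02 + 8.002×ρ + (z_c − 1.083 − 12.312)×3.23
The z_c×3.23 term appears on both sides and cancels. Collect the known terms of each column as K = Σ(ρt)_known − 3.23 × (depth of known layers): K_1 = 107.4268 − 3.23×37.96 = −15.184; K_2 = 4.3962 − 3.23×(1.083 + 12.312) = −38.86965.
Balance: K_1 = K_2 + 8.002×ρ, so ρ = (K_1 − K_2)/8.002 = 23.6856/8.002 = 2.96 g/cm³.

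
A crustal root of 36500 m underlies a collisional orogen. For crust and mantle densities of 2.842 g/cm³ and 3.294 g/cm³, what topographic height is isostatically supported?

5810 m

Isostatic balance requires: ρ_c h = (ρ_m − ρ_c) r.
h = r (ρ_m − ρ_c) / ρ_c = 36500 m × (3.294 − 2.842) / 2.842 = 5810 m.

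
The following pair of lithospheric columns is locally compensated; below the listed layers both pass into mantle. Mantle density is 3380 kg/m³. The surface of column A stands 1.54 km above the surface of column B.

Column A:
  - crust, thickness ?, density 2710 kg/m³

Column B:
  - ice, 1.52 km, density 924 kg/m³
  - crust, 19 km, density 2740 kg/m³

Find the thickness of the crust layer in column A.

31.5 km

Take the compensation level at the base of the deeper column (depth z_c below the surface of column A) and equate Σ ρ_i t_i down to z_c; mantle fills any gap and the z_c terms cancel.
Column A: x×2710 + (z_c − 0 − x)×3380
Column B: 1.54×0 + 1.52×924 + 19×2740 + (z_c − 1.54 − 20.52)×3380
The z_c×3380 term appears on both sides and cancels. Collect the known terms of each column as K = Σ(ρt)_known − 3380 × (depth of known layers): K_A = 0 − 3380×0 = 0; K_B = 53464.48 − 3380×(1.54 + 20.52) = −21098.32.
Balance: K_A − x×(3380 − 2710) = K_B, so x = (K_A − K_B)/(3380 − 2710) = 21098.3/670 = 31.5 km.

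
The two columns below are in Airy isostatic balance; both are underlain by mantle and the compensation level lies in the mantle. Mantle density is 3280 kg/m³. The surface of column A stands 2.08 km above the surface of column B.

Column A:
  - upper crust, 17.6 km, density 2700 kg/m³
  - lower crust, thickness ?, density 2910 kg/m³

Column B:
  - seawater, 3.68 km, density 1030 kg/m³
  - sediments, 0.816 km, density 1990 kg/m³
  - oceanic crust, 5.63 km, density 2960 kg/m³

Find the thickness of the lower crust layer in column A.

20.9 km

Take the compensation level at the base of the deeper column (depth z_c below the surface of column A) and equate Σ ρ_i t_i down to z_c; mantle fills any gap and the z_c terms cancel.
Column A: 17.6×2700 + x×2910 + (z_c − 17.6 − x)×3280
Column B: 2.08×0 + 3.68×1030 + 0.816×1990 + 5.63×2960 + (z_c − 2.08 − 10.126)×3280
The z_c×3280 term appears on both sides and cancels. Collect the known terms of each column as K = Σ(ρt)_known − 3280 × (depth of known layers): K_A = 47520 − 3280×17.6 = −10208; K_B = 22079.04 − 3280×(2.08 + 10.126) = −17956.64.
Balance: K_A − x×(3280 − 2910) = K_B, so x = (K_A − K_B)/(3280 − 2910) = 7748.64/370 = 20.9 km.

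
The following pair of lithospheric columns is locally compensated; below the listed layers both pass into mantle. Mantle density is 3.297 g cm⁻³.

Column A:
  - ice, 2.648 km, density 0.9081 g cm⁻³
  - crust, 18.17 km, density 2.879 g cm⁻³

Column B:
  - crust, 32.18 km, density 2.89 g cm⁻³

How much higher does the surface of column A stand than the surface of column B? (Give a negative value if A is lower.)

0.25 km

For any compensation level in the mantle, the mantle terms cancel and isostasy reduces to e = (Σt_A − Σt_B) − (Σ(ρt)_A − Σ(ρt)_B) / ρ_m.
Σt_A = 20.818 km; Σt_B = 32.18 km; Σ(ρt)_A = 54.7160788; Σ(ρt)_B = 93.0002 (in km·g cm⁻³).
e = (20.818 − 32.18) − (54.7160788 − 93.0002) / 3.297 = 0.25 km.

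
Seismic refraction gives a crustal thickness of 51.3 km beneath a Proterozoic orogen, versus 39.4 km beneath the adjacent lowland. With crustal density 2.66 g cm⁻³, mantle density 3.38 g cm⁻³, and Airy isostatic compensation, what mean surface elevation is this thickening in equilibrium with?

Excess crust Δ = 51.3 km − 39.4 km = 11.9 km, split between elevation h and root r with h + r = Δ.
Airy balance ρ_c h = (ρ_m − ρ_c) r gives r = h ρ_c/(ρ_m − ρ_c), so h (1 + ρ_c/(ρ_m − ρ_c)) = Δ, i.e. h = Δ (ρ_m − ρ_c)/ρ_m.
h = 11.9 km × 0.72/3.38 = 2.53 km.

2.53 km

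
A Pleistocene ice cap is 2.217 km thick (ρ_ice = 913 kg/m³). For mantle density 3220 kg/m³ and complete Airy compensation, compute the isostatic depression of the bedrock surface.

0.629 km

Balancing pressure at the compensation depth: the ice load ρ_ice t is balanced by mantle displaced below, ρ_m s.
s = t ρ_ice / ρ_m = 2.217 km × 913/3220 = 0.629 km.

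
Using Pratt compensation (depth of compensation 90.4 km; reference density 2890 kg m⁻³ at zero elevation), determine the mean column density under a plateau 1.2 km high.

2850 kg m⁻³

Pratt balance: ρ_ref D = ρ (D + h).
ρ = ρ_ref D/(D + h) = 2890 × 90.4 km/(90.4 km + 1.2 km) = 2850 kg m⁻³.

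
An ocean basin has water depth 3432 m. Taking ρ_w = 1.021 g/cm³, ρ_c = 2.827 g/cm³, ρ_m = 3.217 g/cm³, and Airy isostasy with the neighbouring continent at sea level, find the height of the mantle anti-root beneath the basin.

15900 m

Isostatic balance requires: replacing crust with seawater at the top is compensated by replacing crust with mantle at the base: d (ρ_c − ρ_w) = a (ρ_m − ρ_c).
a = d (ρ_c − ρ_w)/(ρ_m − ρ_c) = 3432 m × 1.806/0.39 = 15900 m.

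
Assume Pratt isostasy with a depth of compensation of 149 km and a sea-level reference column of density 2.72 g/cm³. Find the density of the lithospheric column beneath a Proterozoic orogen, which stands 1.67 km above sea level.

2.69 g/cm³

Pratt balance: ρ_ref D = ρ (D + h).
ρ = ρ_ref D/(D + h) = 2.72 × 149 km/(149 km + 1.67 km) = 2.69 g/cm³.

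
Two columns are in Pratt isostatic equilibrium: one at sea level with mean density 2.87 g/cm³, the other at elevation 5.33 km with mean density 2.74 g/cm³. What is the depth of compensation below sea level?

ρ_ref D = ρ (D + h) → D (ρ_ref − ρ) = ρ h.
D = ρ h/(ρ_ref − ρ) = 2.74 × 5.33 km/(2.87 − 2.74) = 112 km.

112 km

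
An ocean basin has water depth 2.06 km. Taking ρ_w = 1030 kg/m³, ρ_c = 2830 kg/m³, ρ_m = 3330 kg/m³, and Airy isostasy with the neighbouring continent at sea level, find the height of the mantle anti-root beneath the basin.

7.42 km

Equating mass per unit area of the two columns: replacing crust with seawater at the top is compensated by replacing crust with mantle at the base: d (ρ_c − ρ_w) = a (ρ_m − ρ_c).
a = d (ρ_c − ρ_w)/(ρ_m − ρ_c) = 2.06 km × 1800/500 = 7.42 km.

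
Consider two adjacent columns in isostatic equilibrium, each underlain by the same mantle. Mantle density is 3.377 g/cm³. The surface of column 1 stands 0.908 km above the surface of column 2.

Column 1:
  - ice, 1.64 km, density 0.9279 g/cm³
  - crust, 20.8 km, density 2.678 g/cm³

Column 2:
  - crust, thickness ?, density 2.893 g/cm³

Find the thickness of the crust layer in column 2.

Take the compensation level at the base of the deeper column (depth z_c below the surface of column 1) and equate Σ ρ_i t_i down to z_c; mantle fills any gap and the z_c terms cancel.
Column 1: 1.64×0.9279 + 20.8×2.678 + (z_c − 22.44)×3.377
Column 2: 0.908×0 + x×2.893 + (z_c − 0.908 − 0 − x)×3.377
The z_c×3.377 term appears on both sides and cancels. Collect the known terms of each column as K = Σ(ρt)_known − 3.377 × (depth of known layers): K_1 = 57.224156 − 3.377×22.44 = −18.555724; K_2 = 0 − 3.377×(0.908 + 0) = −3.066316.
Balance: K_1 = K_2 − x×(3.377 − 2.893), so x = (K_2 − K_1)/(3.377 − 2.893) = 15.4894/0.484 = 32 km.

32 km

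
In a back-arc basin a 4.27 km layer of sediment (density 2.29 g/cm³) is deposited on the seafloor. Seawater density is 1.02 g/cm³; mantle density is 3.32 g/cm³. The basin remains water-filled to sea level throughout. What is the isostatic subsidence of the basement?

Submarine loading: the sediment displaces seawater, and the subsidence is in turn flooded, so s (ρ_m − ρ_w) = t (ρ_sed − ρ_w).
s = 4.27 km × (2.29 − 1.02) / (3.32 − 1.02) = 2.36 km.

2.36 km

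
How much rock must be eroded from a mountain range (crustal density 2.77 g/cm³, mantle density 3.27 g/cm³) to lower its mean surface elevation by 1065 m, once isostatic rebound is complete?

6970 m

Net drop Δ = e − u = e − e ρ_c/ρ_m = e (ρ_m − ρ_c)/ρ_m.
e = Δ ρ_m/(ρ_m − ρ_c) = 1065 m × 3.27/0.5 = 6970 m.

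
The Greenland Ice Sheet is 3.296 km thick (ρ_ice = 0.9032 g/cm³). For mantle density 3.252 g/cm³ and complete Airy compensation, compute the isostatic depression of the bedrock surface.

0.915 km

By Archimedes' principle applied to the lithosphere: the ice load ρ_ice t is balanced by mantle displaced below, ρ_m s.
s = t ρ_ice / ρ_m = 3.296 km × 0.9032/3.252 = 0.915 km.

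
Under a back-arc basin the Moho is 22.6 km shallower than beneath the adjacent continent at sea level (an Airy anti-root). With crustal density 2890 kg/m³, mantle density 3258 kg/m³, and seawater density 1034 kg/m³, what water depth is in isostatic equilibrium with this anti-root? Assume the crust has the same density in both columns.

Replacing a thickness d of crust by seawater at the top must be balanced by replacing crust with mantle at the base: d (ρ_c − ρ_w) = a (ρ_m − ρ_c).
d = a (ρ_m − ρ_c)/(ρ_c − ρ_w) = 22.6 km × 368/1856 = 4.48 km.

4.48 km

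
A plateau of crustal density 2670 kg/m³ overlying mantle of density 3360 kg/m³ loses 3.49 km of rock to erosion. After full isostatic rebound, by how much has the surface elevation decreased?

0.717 km

Rebound u = e ρ_c/ρ_m = 3.49 km × 2670/3360 = 2.773 km.
Net surface drop = e − u = 3.49 km − 2.773 km = e (ρ_m − ρ_c)/ρ_m = 0.717 km.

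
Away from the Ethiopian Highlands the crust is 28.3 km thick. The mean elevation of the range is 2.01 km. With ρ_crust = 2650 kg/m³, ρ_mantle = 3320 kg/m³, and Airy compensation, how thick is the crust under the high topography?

Root depth r = h ρ_c / (ρ_m − ρ_c) = 2.01 km × 2650 / 670 = 7.95 km.
Total thickness = T + h + r = 28.3 km + 2.01 km + 7.95 km = 38.3 km.

38.3 km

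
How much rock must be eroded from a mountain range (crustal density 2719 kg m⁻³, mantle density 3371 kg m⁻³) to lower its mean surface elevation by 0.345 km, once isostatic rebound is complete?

1.78 km

Net drop Δ = e − u = e − e ρ_c/ρ_m = e (ρ_m − ρ_c)/ρ_m.
e = Δ ρ_m/(ρ_m − ρ_c) = 0.345 km × 3371/652 = 1.78 km.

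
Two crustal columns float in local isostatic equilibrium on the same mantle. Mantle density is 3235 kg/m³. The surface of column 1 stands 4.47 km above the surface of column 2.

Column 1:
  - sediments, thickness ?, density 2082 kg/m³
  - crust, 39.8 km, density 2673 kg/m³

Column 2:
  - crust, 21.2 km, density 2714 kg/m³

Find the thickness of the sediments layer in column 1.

Take the compensation level at the base of the deeper column (depth z_c below the surface of column 1) and equate Σ ρ_i t_i down to z_c; mantle fills any gap and the z_c terms cancel.
Column 1: x×2082 + 39.8×2673 + (z_c − 39.8 − x)×3235
Column 2: 4.47×0 + 21.2×2714 + (z_c − 4.47 − 21.2)×3235
The z_c×3235 term appears on both sides and cancels. Collect the known terms of each column as K = Σ(ρt)_known − 3235 × (depth of known layers): K_1 = 106385.4 − 3235×39.8 = −22367.6; K_2 = 57536.8 − 3235×(4.47 + 21.2) = −25505.65.
Balance: K_1 − x×(3235 − 2082) = K_2, so x = (K_1 − K_2)/(3235 − 2082) = 3138.05/1153 = 2.72 km.

2.72 km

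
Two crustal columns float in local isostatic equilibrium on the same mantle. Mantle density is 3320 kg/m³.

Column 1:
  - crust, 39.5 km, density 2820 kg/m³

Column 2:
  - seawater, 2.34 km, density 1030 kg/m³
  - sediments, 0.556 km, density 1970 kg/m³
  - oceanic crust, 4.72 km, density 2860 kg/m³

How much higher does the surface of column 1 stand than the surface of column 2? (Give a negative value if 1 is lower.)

3.45 km

For any compensation level in the mantle, the mantle terms cancel and isostasy reduces to e = (Σt_1 − Σt_2) − (Σ(ρt)_1 − Σ(ρt)_2) / ρ_m.
Σt_1 = 39.5 km; Σt_2 = 7.616 km; Σ(ρt)_1 = 111390; Σ(ρt)_2 = 17004.72 (in km·kg/m³).
e = (39.5 − 7.616) − (111390 − 17004.72) / 3320 = 3.45 km.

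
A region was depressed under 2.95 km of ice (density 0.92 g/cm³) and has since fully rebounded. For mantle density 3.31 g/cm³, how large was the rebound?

Removing the load lets mantle flow back in; uplift u satisfies ρ_ice t = ρ_m u.
u = t ρ_ice/ρ_m = 2.95 km × 0.92/3.31 = 0.82 km.

0.82 km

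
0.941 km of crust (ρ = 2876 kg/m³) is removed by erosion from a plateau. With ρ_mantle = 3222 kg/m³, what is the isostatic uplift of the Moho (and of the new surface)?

Unloading: uplift u = e ρ_c/ρ_m = 0.941 km × 2876/3222 = 0.84 km.

0.84 km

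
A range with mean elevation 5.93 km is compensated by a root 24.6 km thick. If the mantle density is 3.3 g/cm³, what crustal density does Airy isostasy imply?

2.66 g/cm³

ρ_c h = (ρ_m − ρ_c) r → ρ_c (h + r) = ρ_m r → ρ_c = ρ_m r / (h + r).
ρ_c = 3.3 × 24.6 km / (5.93 km + 24.6 km) = 2.66 g/cm³.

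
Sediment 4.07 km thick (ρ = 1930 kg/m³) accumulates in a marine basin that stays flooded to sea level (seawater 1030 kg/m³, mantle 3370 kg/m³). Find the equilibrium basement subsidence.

1.57 km

Submarine loading: the sediment displaces seawater, and the subsidence is in turn flooded, so s (ρ_m − ρ_w) = t (ρ_sed − ρ_w).
s = 4.07 km × (1930 − 1030) / (3370 − 1030) = 1.57 km.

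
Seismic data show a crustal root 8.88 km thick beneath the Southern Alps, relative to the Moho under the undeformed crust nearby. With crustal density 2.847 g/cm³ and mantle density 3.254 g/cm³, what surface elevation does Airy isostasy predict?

1.27 km

Balancing pressure at the compensation depth: ρ_c h = (ρ_m − ρ_c) r.
h = r (ρ_m − ρ_c) / ρ_c = 8.88 km × (3.254 − 2.847) / 2.847 = 1.27 km.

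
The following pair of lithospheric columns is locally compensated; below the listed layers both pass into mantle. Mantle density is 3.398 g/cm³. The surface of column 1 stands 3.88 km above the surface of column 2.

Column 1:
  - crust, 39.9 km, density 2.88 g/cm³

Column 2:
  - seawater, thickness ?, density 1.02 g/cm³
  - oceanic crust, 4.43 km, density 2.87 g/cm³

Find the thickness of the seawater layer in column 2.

2.16 km

Take the compensation level at the base of the deeper column (depth z_c below the surface of column 1) and equate Σ ρ_i t_i down to z_c; mantle fills any gap and the z_c terms cancel.
Column 1: 39.9×2.88 + (z_c − 39.9)×3.398
Column 2: 3.88×0 + x×1.02 + 4.43×2.87 + (z_c − 3.88 − 4.43 − x)×3.398
The z_c×3.398 term appears on both sides and cancels. Collect the known terms of each column as K = Σ(ρt)_known − 3.398 × (depth of known layers): K_1 = 114.912 − 3.398×39.9 = −20.6682; K_2 = 12.7141 − 3.398×(3.88 + 4.43) = −15.52328.
Balance: K_1 = K_2 − x×(3.398 − 1.02), so x = (K_2 − K_1)/(3.398 − 1.02) = 5.14492/2.378 = 2.16 km.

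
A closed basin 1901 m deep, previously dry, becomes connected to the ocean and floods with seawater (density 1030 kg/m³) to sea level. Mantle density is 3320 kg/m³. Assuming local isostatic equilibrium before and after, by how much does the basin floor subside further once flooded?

After flooding the water column is d + s deep. Its weight must equal the weight of mantle displaced by the extra subsidence s: (d + s) ρ_w = s ρ_m.
s = d ρ_w / (ρ_m − ρ_w) = 1901 m × 1030/(3320 − 1030) = 855 m.

855 m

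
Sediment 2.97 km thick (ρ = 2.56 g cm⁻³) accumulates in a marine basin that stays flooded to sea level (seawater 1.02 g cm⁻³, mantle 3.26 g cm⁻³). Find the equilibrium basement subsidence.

2.04 km

Submarine loading: the sediment displaces seawater, and the subsidence is in turn flooded, so s (ρ_m − ρ_w) = t (ρ_sed − ρ_w).
s = 2.97 km × (2.56 − 1.02) / (3.26 − 1.02) = 2.04 km.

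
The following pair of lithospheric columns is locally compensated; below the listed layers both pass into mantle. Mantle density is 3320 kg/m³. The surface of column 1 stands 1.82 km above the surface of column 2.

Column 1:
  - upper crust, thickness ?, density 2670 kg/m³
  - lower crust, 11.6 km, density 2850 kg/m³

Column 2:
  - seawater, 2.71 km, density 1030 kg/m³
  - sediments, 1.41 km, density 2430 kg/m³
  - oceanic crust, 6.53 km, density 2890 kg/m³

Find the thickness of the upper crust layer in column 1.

Take the compensation level at the base of the deeper column (depth z_c below the surface of column 1) and equate Σ ρ_i t_i down to z_c; mantle fills any gap and the z_c terms cancel.
Column 1: x×2670 + 11.6×2850 + (z_c − 11.6 − x)×3320
Column 2: 1.82×0 + 2.71×1030 + 1.41×2430 + 6.53×2890 + (z_c − 1.82 − 10.65)×3320
The z_c×3320 term appears on both sides and cancels. Collect the known terms of each column as K = Σ(ρt)_known − 3320 × (depth of known layers): K_1 = 33060 − 3320×11.6 = −5452; K_2 = 25089.3 − 3320×(1.82 + 10.65) = −16311.1.
Balance: K_1 − x×(3320 − 2670) = K_2, so x = (K_1 − K_2)/(3320 − 2670) = 10859.1/650 = 16.7 km.

16.7 km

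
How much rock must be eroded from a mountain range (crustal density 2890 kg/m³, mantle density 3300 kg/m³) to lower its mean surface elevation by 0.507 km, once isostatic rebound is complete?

Net drop Δ = e − u = e − e ρ_c/ρ_m = e (ρ_m − ρ_c)/ρ_m.
e = Δ ρ_m/(ρ_m − ρ_c) = 0.507 km × 3300/410 = 4.08 km.

4.08 km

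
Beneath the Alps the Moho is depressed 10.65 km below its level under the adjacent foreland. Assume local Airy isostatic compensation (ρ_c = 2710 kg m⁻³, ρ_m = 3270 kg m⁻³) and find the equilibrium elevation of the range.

2.2 km

For local isostatic compensation: ρ_c h = (ρ_m − ρ_c) r.
h = r (ρ_m − ρ_c) / ρ_c = 10.65 km × (3270 − 2710) / 2710 = 2.2 km.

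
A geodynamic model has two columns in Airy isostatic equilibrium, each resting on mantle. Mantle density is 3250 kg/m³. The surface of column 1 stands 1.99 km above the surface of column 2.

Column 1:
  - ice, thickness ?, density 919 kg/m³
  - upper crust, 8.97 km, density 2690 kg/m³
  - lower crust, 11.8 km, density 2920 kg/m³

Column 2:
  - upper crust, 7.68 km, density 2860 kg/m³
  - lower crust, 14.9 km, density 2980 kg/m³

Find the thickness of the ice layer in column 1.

1.96 km

Take the compensation level at the base of the deeper column (depth z_c below the surface of column 1) and equate Σ ρ_i t_i down to z_c; mantle fills any gap and the z_c terms cancel.
Column 1: x×919 + 8.97×2690 + 11.8×2920 + (z_c − 20.77 − x)×3250
Column 2: 1.99×0 + 7.68×2860 + 14.9×2980 + (z_c − 1.99 − 22.58)×3250
The z_c×3250 term appears on both sides and cancels. Collect the known terms of each column as K = Σ(ρt)_known − 3250 × (depth of known layers): K_1 = 58585.3 − 3250×20.77 = −8917.2; K_2 = 66366.8 − 3250×(1.99 + 22.58) = −13485.7.
Balance: K_1 − x×(3250 − 919) = K_2, so x = (K_1 − K_2)/(3250 − 919) = 4568.5/2331 = 1.96 km.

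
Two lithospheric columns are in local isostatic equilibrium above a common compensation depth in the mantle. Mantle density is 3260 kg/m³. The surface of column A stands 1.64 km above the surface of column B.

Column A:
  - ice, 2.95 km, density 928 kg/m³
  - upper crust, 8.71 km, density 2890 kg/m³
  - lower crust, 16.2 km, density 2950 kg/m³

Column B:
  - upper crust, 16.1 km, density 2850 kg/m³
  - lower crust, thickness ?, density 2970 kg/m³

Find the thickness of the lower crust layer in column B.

Take the compensation level at the base of the deeper column (depth z_c below the surface of column A) and equate Σ ρ_i t_i down to z_c; mantle fills any gap and the z_c terms cancel.
Column A: 2.95×928 + 8.71×2890 + 16.2×2950 + (z_c − 27.86)×3260
Column B: 1.64×0 + 16.1×2850 + x×2970 + (z_c − 1.64 − 16.1 − x)×3260
The z_c×3260 term appears on both sides and cancels. Collect the known terms of each column as K = Σ(ρt)_known − 3260 × (depth of known layers): K_A = 75699.5 − 3260×27.86 = −15124.1; K_B = 45885 − 3260×(1.64 + 16.1) = −11947.4.
Balance: K_A = K_B − x×(3260 − 2970), so x = (K_B − K_A)/(3260 − 2970) = 3176.7/290 = 11 km.

11 km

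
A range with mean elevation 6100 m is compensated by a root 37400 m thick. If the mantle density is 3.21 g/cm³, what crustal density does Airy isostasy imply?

2.76 g/cm³

ρ_c h = (ρ_m − ρ_c) r → ρ_c (h + r) = ρ_m r → ρ_c = ρ_m r / (h + r).
ρ_c = 3.21 × 37400 m / (6100 m + 37400 m) = 2.76 g/cm³.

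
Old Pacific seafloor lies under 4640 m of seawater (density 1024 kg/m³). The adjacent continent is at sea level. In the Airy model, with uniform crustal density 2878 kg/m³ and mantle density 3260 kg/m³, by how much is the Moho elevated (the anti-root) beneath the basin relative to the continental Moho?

Balancing pressure at the compensation depth: replacing crust with seawater at the top is compensated by replacing crust with mantle at the base: d (ρ_c − ρ_w) = a (ρ_m − ρ_c).
a = d (ρ_c − ρ_w)/(ρ_m − ρ_c) = 4640 m × 1854/382 = 22500 m.

22500 m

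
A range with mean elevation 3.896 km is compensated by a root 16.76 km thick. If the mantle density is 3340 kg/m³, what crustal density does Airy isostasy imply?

2710 kg/m³

ρ_c h = (ρ_m − ρ_c) r → ρ_c (h + r) = ρ_m r → ρ_c = ρ_m r / (h + r).
ρ_c = 3340 × 16.76 km / (3.896 km + 16.76 km) = 2710 kg/m³.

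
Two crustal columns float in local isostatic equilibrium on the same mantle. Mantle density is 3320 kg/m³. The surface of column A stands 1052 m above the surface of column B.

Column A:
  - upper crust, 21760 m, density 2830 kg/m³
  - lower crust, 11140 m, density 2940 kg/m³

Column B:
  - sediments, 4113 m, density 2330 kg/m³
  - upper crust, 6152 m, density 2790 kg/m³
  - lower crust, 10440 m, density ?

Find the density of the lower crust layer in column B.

Take the compensation level at the base of the deeper column (depth z_c below the surface of column A) and equate Σ ρ_i t_i down to z_c; mantle fills any gap and the z_c terms cancel.
Column A: 21760×2830 + 11140×2940 + (z_c − 32900)×3320
Column B: 1052×0 + 4113×2330 + 6152×2790 + 10440×ρ + (z_c − 1052 − 20705)×3320
The z_c×3320 term appears on both sides and cancels. Collect the known terms of each column as K = Σ(ρt)_known − 3320 × (depth of known layers): K_A = 94332400 − 3320×32900 = −14895600; K_B = 26747370 − 3320×(1052 + 20705) = −45485870.
Balance: K_A = K_B + 10440×ρ, so ρ = (K_A − K_B)/10440 = 30590300/10440 = 2930 kg/m³.

2930 kg/m³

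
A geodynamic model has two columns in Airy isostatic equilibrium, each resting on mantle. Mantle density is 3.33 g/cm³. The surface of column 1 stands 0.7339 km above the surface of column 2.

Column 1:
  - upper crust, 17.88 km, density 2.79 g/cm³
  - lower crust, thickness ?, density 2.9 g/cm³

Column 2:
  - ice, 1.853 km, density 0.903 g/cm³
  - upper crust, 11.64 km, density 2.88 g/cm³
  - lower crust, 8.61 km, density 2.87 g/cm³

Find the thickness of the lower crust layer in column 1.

15.1 km

Take the compensation level at the base of the deeper column (depth z_c below the surface of column 1) and equate Σ ρ_i t_i down to z_c; mantle fills any gap and the z_c terms cancel.
Column 1: 17.88×2.79 + x×2.9 + (z_c − 17.88 − x)×3.33
Column 2: 0.7339×0 + 1.853×0.903 + 11.64×2.88 + 8.61×2.87 + (z_c − 0.7339 − 22.103)×3.33
The z_c×3.33 term appears on both sides and cancels. Collect the known terms of each column as K = Σ(ρt)_known − 3.33 × (depth of known layers): K_1 = 49.8852 − 3.33×17.88 = −9.6552; K_2 = 59.907159 − 3.33×(0.7339 + 22.103) = −16.139718.
Balance: K_1 − x×(3.33 − 2.9) = K_2, so x = (K_1 − K_2)/(3.33 − 2.9) = 6.48452/0.43 = 15.1 km.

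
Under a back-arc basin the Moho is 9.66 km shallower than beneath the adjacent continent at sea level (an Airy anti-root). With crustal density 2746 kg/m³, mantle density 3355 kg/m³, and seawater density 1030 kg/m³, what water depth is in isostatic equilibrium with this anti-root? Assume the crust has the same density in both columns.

Replacing a thickness d of crust by seawater at the top must be balanced by replacing crust with mantle at the base: d (ρ_c − ρ_w) = a (ρ_m − ρ_c).
d = a (ρ_m − ρ_c)/(ρ_c − ρ_w) = 9.66 km × 609/1716 = 3.43 km.

3.43 km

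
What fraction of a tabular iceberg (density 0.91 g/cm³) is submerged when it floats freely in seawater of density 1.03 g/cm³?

0.883

Submerged fraction = ρ_obj/ρ_fluid = 0.91/1.03 = 0.883.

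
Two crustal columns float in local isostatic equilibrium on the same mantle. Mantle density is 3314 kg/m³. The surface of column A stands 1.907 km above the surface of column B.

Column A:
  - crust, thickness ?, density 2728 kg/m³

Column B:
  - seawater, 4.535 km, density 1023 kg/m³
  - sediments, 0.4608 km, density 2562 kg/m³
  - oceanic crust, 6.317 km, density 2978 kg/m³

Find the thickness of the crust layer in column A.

Take the compensation level at the base of the deeper column (depth z_c below the surface of column A) and equate Σ ρ_i t_i down to z_c; mantle fills any gap and the z_c terms cancel.
Column A: x×2728 + (z_c − 0 − x)×3314
Column B: 1.907×0 + 4.535×1023 + 0.4608×2562 + 6.317×2978 + (z_c − 1.907 − 11.3128)×3314
The z_c×3314 term appears on both sides and cancels. Collect the known terms of each column as K = Σ(ρt)_known − 3314 × (depth of known layers): K_A = 0 − 3314×0 = 0; K_B = 24631.9006 − 3314×(1.907 + 11.3128) = −19178.5166.
Balance: K_A − x×(3314 − 2728) = K_B, so x = (K_A − K_B)/(3314 − 2728) = 19178.5/586 = 32.7 km.

32.7 km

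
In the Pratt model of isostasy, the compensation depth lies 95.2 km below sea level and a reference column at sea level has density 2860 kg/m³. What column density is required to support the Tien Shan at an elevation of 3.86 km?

2750 kg/m³

Pratt balance: ρ_ref D = ρ (D + h).
ρ = ρ_ref D/(D + h) = 2860 × 95.2 km/(95.2 km + 3.86 km) = 2750 kg/m³.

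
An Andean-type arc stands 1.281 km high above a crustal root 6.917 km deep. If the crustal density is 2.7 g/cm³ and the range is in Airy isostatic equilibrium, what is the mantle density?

Airy balance: ρ_c h = (ρ_m − ρ_c) r → ρ_m = ρ_c (1 + h/r).
ρ_m = 2.7 × (1 + 1.281 km/6.917 km) = 3.2 g/cm³.

3.2 g/cm³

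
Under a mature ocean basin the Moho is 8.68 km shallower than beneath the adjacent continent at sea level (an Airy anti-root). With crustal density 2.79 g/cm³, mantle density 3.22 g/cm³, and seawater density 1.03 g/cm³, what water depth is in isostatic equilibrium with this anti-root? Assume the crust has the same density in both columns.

2.12 km

Replacing a thickness d of crust by seawater at the top must be balanced by replacing crust with mantle at the base: d (ρ_c − ρ_w) = a (ρ_m − ρ_c).
d = a (ρ_m − ρ_c)/(ρ_c − ρ_w) = 8.68 km × 0.43/1.76 = 2.12 km.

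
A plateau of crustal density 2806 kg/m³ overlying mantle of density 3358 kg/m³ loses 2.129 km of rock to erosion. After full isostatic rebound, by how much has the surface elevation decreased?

0.35 km

Rebound u = e ρ_c/ρ_m = 2.129 km × 2806/3358 = 1.779 km.
Net surface drop = e − u = 2.129 km − 1.779 km = e (ρ_m − ρ_c)/ρ_m = 0.35 km.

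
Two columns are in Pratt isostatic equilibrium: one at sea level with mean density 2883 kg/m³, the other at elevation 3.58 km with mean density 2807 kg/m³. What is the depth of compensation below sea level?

132 km

ρ_ref D = ρ (D + h) → D (ρ_ref − ρ) = ρ h.
D = ρ h/(ρ_ref − ρ) = 2807 × 3.58 km/(2883 − 2807) = 132 km.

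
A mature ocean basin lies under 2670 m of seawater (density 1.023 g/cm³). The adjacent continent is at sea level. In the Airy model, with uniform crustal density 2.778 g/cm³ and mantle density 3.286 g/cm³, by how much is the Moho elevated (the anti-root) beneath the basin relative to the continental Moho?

9220 m

In Airy isostatic equilibrium: replacing crust with seawater at the top is compensated by replacing crust with mantle at the base: d (ρ_c − ρ_w) = a (ρ_m − ρ_c).
a = d (ρ_c − ρ_w)/(ρ_m − ρ_c) = 2670 m × 1.755/0.508 = 9220 m.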